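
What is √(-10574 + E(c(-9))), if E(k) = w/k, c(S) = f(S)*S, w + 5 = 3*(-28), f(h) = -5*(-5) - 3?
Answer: I*√46058386/66 ≈ 102.83*I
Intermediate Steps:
f(h) = 22 (f(h) = 25 - 3 = 22)
w = -89 (w = -5 + 3*(-28) = -5 - 84 = -89)
c(S) = 22*S
E(k) = -89/k
√(-10574 + E(c(-9))) = √(-10574 - 89/(22*(-9))) = √(-10574 - 89/(-198)) = √(-10574 - 89*(-1/198)) = √(-10574 + 89/198) = √(-2093563/198) = I*√46058386/66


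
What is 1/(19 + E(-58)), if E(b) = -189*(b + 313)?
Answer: -1/48176 ≈ -2.0757e-5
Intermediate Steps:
E(b) = -59157 - 189*b (E(b) = -189*(313 + b) = -59157 - 189*b)
1/(19 + E(-58)) = 1/(19 + (-59157 - 189*(-58))) = 1/(19 + (-59157 + 10962)) = 1/(19 - 48195) = 1/(-48176) = -1/48176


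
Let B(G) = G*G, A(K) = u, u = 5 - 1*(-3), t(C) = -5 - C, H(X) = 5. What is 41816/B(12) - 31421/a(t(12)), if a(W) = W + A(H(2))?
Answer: 68069/18 ≈ 3781.6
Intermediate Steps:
u = 8 (u = 5 + 3 = 8)
A(K) = 8
a(W) = 8 + W (a(W) = W + 8 = 8 + W)
B(G) = G²
41816/B(12) - 31421/a(t(12)) = 41816/(12²) - 31421/(8 + (-5 - 1*12)) = 41816/144 - 31421/(8 + (-5 - 12)) = 41816*(1/144) - 31421/(8 - 17) = 5227/18 - 31421/(-9) = 5227/18 - 31421*(-⅑) = 5227/18 + 31421/9 = 68069/18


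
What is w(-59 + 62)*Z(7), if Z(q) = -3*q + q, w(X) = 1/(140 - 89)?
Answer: -14/51 ≈ -0.27451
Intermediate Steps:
w(X) = 1/51
Z(q) = -2*q
w(-59 + 62)*Z(7) = (-2*7)/51 = (1/51)*(-14) = -14/51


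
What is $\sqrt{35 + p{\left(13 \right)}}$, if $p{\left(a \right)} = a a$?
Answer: $2 \sqrt{51} \approx 14.283$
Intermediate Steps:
$p{\left(a \right)} = a^{2}$
$\sqrt{35 + p{\left(13 \right)}} = \sqrt{35 + 13^{2}} = \sqrt{35 + 169} = \sqrt{204} = 2 \sqrt{51}$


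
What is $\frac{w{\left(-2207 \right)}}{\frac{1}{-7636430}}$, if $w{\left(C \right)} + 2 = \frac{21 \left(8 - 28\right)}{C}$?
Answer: $\frac{30499901420}{2207} \approx 1.382 \cdot 10^{7}$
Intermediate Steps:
$w{\left(C \right)} = -2 - \frac{420}{C}$ ($w{\left(C \right)} = -2 + \frac{21 \left(8 - 28\right)}{C} = -2 + \frac{21 \left(-20\right)}{C} = -2 - \frac{420}{C}$)
$\frac{w{\left(-2207 \right)}}{\frac{1}{-7636430}} = \frac{-2 - \frac{420}{-2207}}{\frac{1}{-7636430}} = \frac{-2 - - \frac{420}{2207}}{- \frac{1}{7636430}} = \left(-2 + \frac{420}{2207}\right) \left(-7636430\right) = \left(- \frac{3994}{2207}\right) \left(-7636430\right) = \frac{30499901420}{2207}$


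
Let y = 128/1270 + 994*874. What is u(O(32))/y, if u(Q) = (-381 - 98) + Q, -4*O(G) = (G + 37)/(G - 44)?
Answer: -1617345/2942187328 ≈ -0.00054971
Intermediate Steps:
O(G) = -(37 + G)/(4*(-44 + G)) (O(G) = -(G + 37)/(4*(G - 44)) = -(37 + G)/(4*(-44 + G)))
u(Q) = -479 + Q
y = 551660124/635 (y = 128*(1/1270) + 868756 = 64/635 + 868756 = 551660124/635 ≈ 8.6876e+5)
u(O(32))/y = (-479 + (-37 - 1*32)/(4*(-44 + 32)))/(551660124/635) = (-479 + (1/4)*(-37 - 32)/(-12))*(635/551660124) = (-479 + (1/4)*(-1/12)*(-69))*(635/551660124) = (-479 + 23/16)*(635/551660124) = -7641/16*635/551660124 = -1617345/2942187328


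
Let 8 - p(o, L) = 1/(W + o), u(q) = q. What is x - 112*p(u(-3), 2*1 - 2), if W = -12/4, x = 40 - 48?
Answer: -2768/3 ≈ -922.67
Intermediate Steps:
x = -8
W = -3 (W = -12*1/4 = -3)
p(o, L) = 8 - 1/(-3 + o)
x - 112*p(u(-3), 2*1 - 2) = -8 - 112*(-25 + 8*(-3))/(-3 - 3) = -8 - 112*(-25 - 24)/(-6) = -8 - (-56)*(-49)/3 = -8 - 112*49/6 = -8 - 2744/3 = -2768/3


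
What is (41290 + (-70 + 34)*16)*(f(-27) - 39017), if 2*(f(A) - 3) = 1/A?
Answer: -42887252249/27 ≈ -1.5884e+9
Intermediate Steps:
f(A) = 3 + 1/(2*A)
(41290 + (-70 + 34)*16)*(f(-27) - 39017) = (41290 + (-70 + 34)*16)*((3 + (1/2)/(-27)) - 39017) = (41290 - 36*16)*((3 + (1/2)*(-1/27)) - 39017) = (41290 - 576)*((3 - 1/54) - 39017) = 40714*(161/54 - 39017) = 40714*(-2106757/54) = -42887252249/27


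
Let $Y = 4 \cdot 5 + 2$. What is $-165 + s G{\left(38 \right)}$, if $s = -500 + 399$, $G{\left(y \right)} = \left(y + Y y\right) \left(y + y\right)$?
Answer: $-6708989$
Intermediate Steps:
$Y = 22$ ($Y = 20 + 2 = 22$)
$G{\left(y \right)} = 46 y^{2}$ ($G{\left(y \right)} = \left(y + 22 y\right) \left(y + y\right) = 23 y 2 y = 46 y^{2}$)
$s = -101$
$-165 + s G{\left(38 \right)} = -165 - 101 \cdot 46 \cdot 38^{2} = -165 - 101 \cdot 46 \cdot 1444 = -165 - 6708824 = -6708989$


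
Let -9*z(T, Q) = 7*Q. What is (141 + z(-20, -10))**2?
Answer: 1792921/81 ≈ 22135.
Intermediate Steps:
z(T, Q) = -7*Q/9
(141 + z(-20, -10))**2 = (141 - 7/9*(-10))**2 = (141 + 70/9)**2 = (1339/9)**2 = 1792921/81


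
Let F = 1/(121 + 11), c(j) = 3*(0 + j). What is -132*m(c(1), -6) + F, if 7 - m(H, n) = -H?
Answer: -174239/132 ≈ -1320.0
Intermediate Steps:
c(j) = 3*j
m(H, n) = 7 + H (m(H, n) = 7 - (-1)*H = 7 + H)
F = 1/132 ≈ 0.0075758
-132*m(c(1), -6) + F = -132*(7 + 3*1) + 1/132 = -132*(7 + 3) + 1/132 = -132*10 + 1/132 = -1320 + 1/132 = -174239/132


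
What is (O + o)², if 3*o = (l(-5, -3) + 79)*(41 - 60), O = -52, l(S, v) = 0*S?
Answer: 2745649/9 ≈ 3.0507e+5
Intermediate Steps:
l(S, v) = 0
o = -1501/3 (o = ((0 + 79)*(41 - 60))/3 = (79*(-19))/3 = (⅓)*(-1501) = -1501/3 ≈ -500.33)
(O + o)² = (-52 - 1501/3)² = (-1657/3)² = 2745649/9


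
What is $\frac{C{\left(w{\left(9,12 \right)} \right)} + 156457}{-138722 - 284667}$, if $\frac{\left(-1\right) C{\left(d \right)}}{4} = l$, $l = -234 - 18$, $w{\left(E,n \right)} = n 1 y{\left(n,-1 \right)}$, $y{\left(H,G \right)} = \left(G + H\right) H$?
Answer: $- \frac{157465}{423389} \approx -0.37192$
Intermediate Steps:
$y{\left(H,G \right)} = H \left(G + H\right)$
$w{\left(E,n \right)} = n^{2} \left(-1 + n\right)$ ($w{\left(E,n \right)} = n 1 n \left(-1 + n\right) = n n \left(-1 + n\right) = n^{2} \left(-1 + n\right)$)
$l = -252$
$C{\left(d \right)} = 1008$ ($C{\left(d \right)} = \left(-4\right) \left(-252\right) = 1008$)
$\frac{C{\left(w{\left(9,12 \right)} \right)} + 156457}{-138722 - 284667} = \frac{1008 + 156457}{-138722 - 284667} = \frac{157465}{-423389} = 157465 \left(- \frac{1}{423389}\right) = - \frac{157465}{423389}$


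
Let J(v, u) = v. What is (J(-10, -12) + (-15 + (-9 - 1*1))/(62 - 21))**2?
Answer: 189225/1681 ≈ 112.57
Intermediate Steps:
(J(-10, -12) + (-15 + (-9 - 1*1))/(62 - 21))**2 = (-10 + (-15 + (-9 - 1*1))/(62 - 21))**2 = (-10 + (-15 + (-9 - 1))/41)**2 = (-10 + (-15 - 10)*(1/41))**2 = (-10 - 25*1/41)**2 = (-10 - 25/41)**2 = (-435/41)**2 = 189225/1681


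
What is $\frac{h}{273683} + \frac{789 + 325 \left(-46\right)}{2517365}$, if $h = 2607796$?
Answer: $\frac{6560898752577}{688960005295} \approx 9.5229$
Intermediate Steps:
$\frac{h}{273683} + \frac{789 + 325 \left(-46\right)}{2517365} = \frac{2607796}{273683} + \frac{789 + 325 \left(-46\right)}{2517365} = 2607796 \cdot \frac{1}{273683} + \left(789 - 14950\right) \frac{1}{2517365} = \frac{2607796}{273683} - \frac{14161}{2517365} = \frac{6560898752577}{688960005295}$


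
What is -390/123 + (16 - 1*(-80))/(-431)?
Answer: -59966/17671 ≈ -3.3935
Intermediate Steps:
-390/123 + (16 - 1*(-80))/(-431) = -390*1/123 + (16 + 80)*(-1/431) = -130/41 + 96*(-1/431) = -130/41 - 96/431 = -59966/17671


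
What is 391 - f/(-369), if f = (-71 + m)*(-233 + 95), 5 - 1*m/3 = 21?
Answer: 53567/123 ≈ 435.50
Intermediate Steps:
m = -48 (m = 15 - 3*21 = 15 - 63 = -48)
f = 16422 (f = (-71 - 48)*(-233 + 95) = -119*(-138) = 16422)
391 - f/(-369) = 391 - 16422/(-369) = 391 - 16422*(-1)/369 = 391 - 1*(-5474/123) = 391 + 5474/123 = 53567/123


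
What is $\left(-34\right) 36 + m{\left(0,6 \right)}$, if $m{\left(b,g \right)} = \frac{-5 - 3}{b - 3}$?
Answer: $- \frac{3664}{3} \approx -1221.3$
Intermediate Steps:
$m{\left(b,g \right)} = - \frac{8}{-3 + b}$
$\left(-34\right) 36 + m{\left(0,6 \right)} = \left(-34\right) 36 - \frac{8}{-3 + 0} = -1224 - \frac{8}{-3} = -1224 - - \frac{8}{3} = -1224 + \frac{8}{3} = - \frac{3664}{3}$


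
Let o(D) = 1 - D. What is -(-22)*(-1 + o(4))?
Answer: -88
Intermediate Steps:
-(-22)*(-1 + o(4)) = -(-22)*(-1 + (1 - 1*4)) = -(-22)*(-1 + (1 - 4)) = -(-22)*(-1 - 3) = -(-22)*(-4) = -22*4 = -88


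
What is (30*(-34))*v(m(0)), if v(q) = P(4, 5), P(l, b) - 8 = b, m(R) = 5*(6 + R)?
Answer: -13260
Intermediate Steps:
m(R) = 30 + 5*R
P(l, b) = 8 + b
v(q) = 13 (v(q) = 8 + 5 = 13)
(30*(-34))*v(m(0)) = (30*(-34))*13 = -1020*13 = -13260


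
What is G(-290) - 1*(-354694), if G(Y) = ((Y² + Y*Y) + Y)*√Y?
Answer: 354694 + 167910*I*√290 ≈ 3.5469e+5 + 2.8594e+6*I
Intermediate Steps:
G(Y) = √Y*(Y + 2*Y²) (G(Y) = ((Y² + Y²) + Y)*√Y = (2*Y² + Y)*√Y = (Y + 2*Y²)*√Y = √Y*(Y + 2*Y²))
G(-290) - 1*(-354694) = (-290)^(3/2)*(1 + 2*(-290)) - 1*(-354694) = (-290*I*√290)*(1 - 580) + 354694 = -290*I*√290*(-579) + 354694 = 167910*I*√290 + 354694 = 354694 + 167910*I*√290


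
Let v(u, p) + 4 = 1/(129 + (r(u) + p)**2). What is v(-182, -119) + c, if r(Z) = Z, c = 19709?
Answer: 1787834651/90730 ≈ 19705.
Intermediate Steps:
v(u, p) = -4 + 1/(129 + (p + u)**2) (v(u, p) = -4 + 1/(129 + (u + p)**2) = -4 + 1/(129 + (p + u)**2))
v(-182, -119) + c = (-515 - 4*(-119 - 182)**2)/(129 + (-119 - 182)**2) + 19709 = (-515 - 4*(-301)**2)/(129 + (-301)**2) + 19709 = (-515 - 4*90601)/(129 + 90601) + 19709 = (-515 - 362404)/90730 + 19709 = (1/90730)*(-362919) + 19709 = -362919/90730 + 19709 = 1787834651/90730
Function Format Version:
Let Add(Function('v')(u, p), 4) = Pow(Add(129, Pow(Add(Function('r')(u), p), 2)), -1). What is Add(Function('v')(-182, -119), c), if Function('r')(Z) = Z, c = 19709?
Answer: Rational(1787834651, 90730) ≈ 19705.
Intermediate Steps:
Function('v')(u, p) = Add(-4, Pow(Add(129, Pow(Add(p, u), 2)), -1)) (Function('v')(u, p) = Add(-4, Pow(Add(129, Pow(Add(u, p), 2)), -1)) = Add(-4, Pow(Add(129, Pow(Add(p, u), 2)), -1)))
Add(Function('v')(-182, -119), c) = Add(Mul(Pow(Add(129, Pow(Add(-119, -182), 2)), -1), Add(-515, Mul(-4, Pow(Add(-119, -182), 2)))), 19709) = Add(Mul(Pow(Add(129, Pow(-301, 2)), -1), Add(-515, Mul(-4, Pow(-301, 2)))), 19709) = Add(Mul(Pow(Add(129, 90601), -1), Add(-515, Mul(-4, 90601))), 19709) = Add(Mul(Pow(90730, -1), Add(-515, -362404)), 19709) = Add(Mul(Rational(1, 90730), -362919), 19709) = Add(Rational(-362919, 90730), 19709) = Rational(1787834651, 90730)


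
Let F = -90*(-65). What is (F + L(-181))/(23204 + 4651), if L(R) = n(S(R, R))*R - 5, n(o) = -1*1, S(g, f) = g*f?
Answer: 6026/27855 ≈ 0.21633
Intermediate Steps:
S(g, f) = f*g
n(o) = -1
L(R) = -5 - R (L(R) = -R - 5 = -5 - R)
F = 5850
(F + L(-181))/(23204 + 4651) = (5850 + (-5 - 1*(-181)))/(23204 + 4651) = (5850 + (-5 + 181))/27855 = (5850 + 176)*(1/27855) = 6026*(1/27855) = 6026/27855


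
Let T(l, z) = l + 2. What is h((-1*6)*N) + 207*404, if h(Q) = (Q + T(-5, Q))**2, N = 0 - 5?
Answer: 84357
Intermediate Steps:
N = -5
T(l, z) = 2 + l
h(Q) = (-3 + Q)**2 (h(Q) = (Q + (2 - 5))**2 = (Q - 3)**2 = (-3 + Q)**2)
h((-1*6)*N) + 207*404 = (-3 - 1*6*(-5))**2 + 207*404 = (-3 - 6*(-5))**2 + 83628 = (-3 + 30)**2 + 83628 = 27**2 + 83628 = 729 + 83628 = 84357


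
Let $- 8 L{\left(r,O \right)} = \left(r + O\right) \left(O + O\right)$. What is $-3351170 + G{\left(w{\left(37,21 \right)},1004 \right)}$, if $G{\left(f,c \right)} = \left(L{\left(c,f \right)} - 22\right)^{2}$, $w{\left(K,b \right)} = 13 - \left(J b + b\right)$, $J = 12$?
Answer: $2333211074$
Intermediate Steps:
$L{\left(r,O \right)} = - \frac{O \left(O + r\right)}{4}$ ($L{\left(r,O \right)} = - \frac{\left(r + O\right) \left(O + O\right)}{8} = - \frac{\left(O + r\right) 2 O}{8} = - \frac{2 O \left(O + r\right)}{8} = - \frac{O \left(O + r\right)}{4}$)
$w{\left(K,b \right)} = 13 - 13 b$ ($w{\left(K,b \right)} = 13 - \left(12 b + b\right) = 13 - 13 b$)
$G{\left(f,c \right)} = \left(-22 - \frac{f \left(c + f\right)}{4}\right)^{2}$ ($G{\left(f,c \right)} = \left(- \frac{f \left(f + c\right)}{4} - 22\right)^{2} = \left(- \frac{f \left(c + f\right)}{4} - 22\right)^{2} = \left(-22 - \frac{f \left(c + f\right)}{4}\right)^{2}$)
$-3351170 + G{\left(w{\left(37,21 \right)},1004 \right)} = -3351170 + \frac{\left(88 + \left(13 - 273\right) \left(1004 + \left(13 - 273\right)\right)\right)^{2}}{16} = -3351170 + \frac{\left(88 - 260 \left(1004 - 260\right)\right)^{2}}{16} = -3351170 + \frac{\left(88 - 193440\right)^{2}}{16} = -3351170 + \frac{\left(-193352\right)^{2}}{16} = -3351170 + \frac{1}{16} \cdot 37384995904 = -3351170 + 2336562244 = 2333211074$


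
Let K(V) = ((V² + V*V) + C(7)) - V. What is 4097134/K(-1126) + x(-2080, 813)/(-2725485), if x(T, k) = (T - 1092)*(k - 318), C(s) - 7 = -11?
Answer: 504997486745/230473734463 ≈ 2.1911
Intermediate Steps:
C(s) = -4 (C(s) = 7 - 11 = -4)
x(T, k) = (-1092 + T)*(-318 + k)
K(V) = -4 - V + 2*V² (K(V) = ((V² + V*V) - 4) - V = ((V² + V²) - 4) - V = (2*V² - 4) - V = (-4 + 2*V²) - V = -4 - V + 2*V²)
4097134/K(-1126) + x(-2080, 813)/(-2725485) = 4097134/(-4 - 1*(-1126) + 2*(-1126)²) + (347256 - 1092*813 - 318*(-2080) - 2080*813)/(-2725485) = 4097134/(-4 + 1126 + 2*1267876) + (347256 - 887796 + 661440 - 1691040)*(-1/2725485) = 4097134/(-4 + 1126 + 2535752) - 1570140*(-1/2725485) = 4097134/2536874 + 104676/181699 = 4097134*(1/2536874) + 104676/181699 = 2048567/1268437 + 104676/181699 = 504997486745/230473734463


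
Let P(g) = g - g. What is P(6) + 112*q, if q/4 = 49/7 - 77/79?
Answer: 213248/79 ≈ 2699.3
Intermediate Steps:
P(g) = 0
q = 1904/79 (q = 4*(49/7 - 77/79) = 4*(49*(⅐) - 77*1/79) = 4*(7 - 77/79) = 4*(476/79) = 1904/79 ≈ 24.101)
P(6) + 112*q = 0 + 112*(1904/79) = 0 + 213248/79 = 213248/79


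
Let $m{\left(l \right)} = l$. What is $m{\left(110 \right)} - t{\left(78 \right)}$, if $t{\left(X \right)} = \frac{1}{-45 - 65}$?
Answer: $\frac{12101}{110} \approx 110.01$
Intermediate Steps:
$t{\left(X \right)} = - \frac{1}{110}$ ($t{\left(X \right)} = \frac{1}{-110} = - \frac{1}{110}$)
$m{\left(110 \right)} - t{\left(78 \right)} = 110 - - \frac{1}{110} = 110 + \frac{1}{110} = \frac{12101}{110}$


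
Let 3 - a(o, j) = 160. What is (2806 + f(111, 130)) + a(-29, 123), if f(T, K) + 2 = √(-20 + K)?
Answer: 2647 + √110 ≈ 2657.5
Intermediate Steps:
f(T, K) = -2 + √(-20 + K)
a(o, j) = -157 (a(o, j) = 3 - 1*160 = 3 - 160 = -157)
(2806 + f(111, 130)) + a(-29, 123) = (2806 + (-2 + √(-20 + 130))) - 157 = (2806 + (-2 + √110)) - 157 = (2804 + √110) - 157 = 2647 + √110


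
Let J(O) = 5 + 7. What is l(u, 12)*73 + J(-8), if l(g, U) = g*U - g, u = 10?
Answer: 8042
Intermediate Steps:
J(O) = 12
l(g, U) = -g + U*g (l(g, U) = U*g - g = -g + U*g)
l(u, 12)*73 + J(-8) = (10*(-1 + 12))*73 + 12 = (10*11)*73 + 12 = 110*73 + 12 = 8030 + 12 = 8042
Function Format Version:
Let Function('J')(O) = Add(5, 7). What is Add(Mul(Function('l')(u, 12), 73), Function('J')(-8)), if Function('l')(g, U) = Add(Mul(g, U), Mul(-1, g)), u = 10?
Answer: 8042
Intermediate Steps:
Function('J')(O) = 12
Function('l')(g, U) = Add(Mul(-1, g), Mul(U, g)) (Function('l')(g, U) = Add(Mul(U, g), Mul(-1, g)) = Add(Mul(-1, g), Mul(U, g)))
Add(Mul(Function('l')(u, 12), 73), Function('J')(-8)) = Add(Mul(Mul(10, Add(-1, 12)), 73), 12) = Add(Mul(Mul(10, 11), 73), 12) = Add(Mul(110, 73), 12) = Add(8030, 12) = 8042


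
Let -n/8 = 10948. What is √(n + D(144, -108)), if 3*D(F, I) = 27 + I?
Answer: I*√87611 ≈ 295.99*I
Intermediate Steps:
D(F, I) = 9 + I/3 (D(F, I) = (27 + I)/3 = 9 + I/3)
n = -87584 (n = -8*10948 = -87584)
√(n + D(144, -108)) = √(-87584 + (9 + (⅓)*(-108))) = √(-87584 + (9 - 36)) = √(-87584 - 27) = √(-87611) = I*√87611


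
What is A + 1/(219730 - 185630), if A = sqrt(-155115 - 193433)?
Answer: 1/34100 + 2*I*sqrt(87137) ≈ 2.9326e-5 + 590.38*I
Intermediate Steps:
A = 2*I*sqrt(87137) (A = sqrt(-348548) = 2*I*sqrt(87137) ≈ 590.38*I)
A + 1/(219730 - 185630) = 2*I*sqrt(87137) + 1/(219730 - 185630) = 2*I*sqrt(87137) + 1/34100 = 1/34100 + 2*I*sqrt(87137)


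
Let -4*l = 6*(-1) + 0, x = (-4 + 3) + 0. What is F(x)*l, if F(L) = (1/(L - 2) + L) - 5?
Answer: -19/2 ≈ -9.5000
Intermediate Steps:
x = -1 (x = -1 + 0 = -1)
l = 3/2 (l = -(6*(-1) + 0)/4 = -(-6 + 0)/4 = -¼*(-6) = 3/2 ≈ 1.5000)
F(L) = -5 + L + 1/(-2 + L) (F(L) = (1/(-2 + L) + L) - 5 = (L + 1/(-2 + L)) - 5 = -5 + L + 1/(-2 + L))
F(x)*l = ((11 + (-1)² - 7*(-1))/(-2 - 1))*(3/2) = ((11 + 1 + 7)/(-3))*(3/2) = -⅓*19*(3/2) = -19/3*3/2 = -19/2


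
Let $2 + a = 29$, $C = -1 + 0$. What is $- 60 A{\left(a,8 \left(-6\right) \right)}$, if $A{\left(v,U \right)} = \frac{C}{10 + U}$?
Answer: $- \frac{30}{19} \approx -1.5789$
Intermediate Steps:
$C = -1$
$a = 27$ ($a = -2 + 29 = 27$)
$A{\left(v,U \right)} = - \frac{1}{10 + U}$
$- 60 A{\left(a,8 \left(-6\right) \right)} = - 60 \left(- \frac{1}{10 + 8 \left(-6\right)}\right) = - 60 \left(- \frac{1}{10 - 48}\right) = - 60 \left(- \frac{1}{-38}\right) = - 60 \left(\left(-1\right) \left(- \frac{1}{38}\right)\right) = \left(-60\right) \frac{1}{38} = - \frac{30}{19}$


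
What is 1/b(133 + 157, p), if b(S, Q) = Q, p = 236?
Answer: 1/236 ≈ 0.0042373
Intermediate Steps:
1/b(133 + 157, p) = 1/236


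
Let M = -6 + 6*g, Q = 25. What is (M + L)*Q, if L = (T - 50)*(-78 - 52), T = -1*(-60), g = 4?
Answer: -32050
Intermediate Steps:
T = 60
M = 18 (M = -6 + 6*4 = -6 + 24 = 18)
L = -1300 (L = (60 - 50)*(-78 - 52) = 10*(-130) = -1300)
(M + L)*Q = (18 - 1300)*25 = -1282*25 = -32050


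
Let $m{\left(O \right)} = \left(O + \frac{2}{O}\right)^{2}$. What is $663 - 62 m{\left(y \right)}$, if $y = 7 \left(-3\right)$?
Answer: $- \frac{11875055}{441} \approx -26928.0$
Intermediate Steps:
$y = -21$
$663 - 62 m{\left(y \right)} = 663 - 62 \frac{\left(2 + \left(-21\right)^{2}\right)^{2}}{441} = 663 - 62 \frac{\left(2 + 441\right)^{2}}{441} = 663 - 62 \frac{443^{2}}{441} = 663 - 62 \cdot \frac{1}{441} \cdot 196249 = 663 - \frac{12167438}{441} = - \frac{11875055}{441}$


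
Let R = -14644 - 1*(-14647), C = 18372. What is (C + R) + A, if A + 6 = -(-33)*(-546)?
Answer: 351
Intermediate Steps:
R = 3 (R = -14644 + 14647 = 3)
A = -18024 (A = -6 - (-33)*(-546) = -6 - 33*546 = -6 - 18018 = -18024)
(C + R) + A = (18372 + 3) - 18024 = 18375 - 18024 = 351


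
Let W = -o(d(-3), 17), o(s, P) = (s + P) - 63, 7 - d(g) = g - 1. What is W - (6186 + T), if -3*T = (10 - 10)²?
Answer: -6151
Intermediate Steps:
d(g) = 8 - g (d(g) = 7 - (g - 1) = 7 - (-1 + g) = 7 + (1 - g) = 8 - g)
o(s, P) = -63 + P + s (o(s, P) = (P + s) - 63 = -63 + P + s)
T = 0 (T = -(10 - 10)²/3 = -⅓*0² = -⅓*0 = 0)
W = 35 (W = -(-63 + 17 + (8 - 1*(-3))) = -(-63 + 17 + (8 + 3)) = -(-63 + 17 + 11) = -1*(-35) = 35)
W - (6186 + T) = 35 - (6186 + 0) = 35 - 1*6186 = 35 - 6186 = -6151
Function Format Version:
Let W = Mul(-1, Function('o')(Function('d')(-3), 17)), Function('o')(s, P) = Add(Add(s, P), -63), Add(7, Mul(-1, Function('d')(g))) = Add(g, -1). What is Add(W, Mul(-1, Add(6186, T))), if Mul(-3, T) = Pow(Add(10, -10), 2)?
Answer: -6151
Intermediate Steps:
Function('d')(g) = Add(8, Mul(-1, g)) (Function('d')(g) = Add(7, Mul(-1, Add(g, -1))) = Add(7, Mul(-1, Add(-1, g))) = Add(7, Add(1, Mul(-1, g))) = Add(8, Mul(-1, g)))
Function('o')(s, P) = Add(-63, P, s) (Function('o')(s, P) = Add(Add(P, s), -63) = Add(-63, P, s))
T = 0 (T = Mul(Rational(-1, 3), Pow(Add(10, -10), 2)) = Mul(Rational(-1, 3), Pow(0, 2)) = Mul(Rational(-1, 3), 0) = 0)
W = 35 (W = Mul(-1, Add(-63, 17, Add(8, Mul(-1, -3)))) = Mul(-1, Add(-63, 17, Add(8, 3))) = Mul(-1, Add(-63, 17, 11)) = Mul(-1, -35) = 35)
Add(W, Mul(-1, Add(6186, T))) = Add(35, Mul(-1, Add(6186, 0))) = Add(35, Mul(-1, 6186)) = Add(35, -6186) = -6151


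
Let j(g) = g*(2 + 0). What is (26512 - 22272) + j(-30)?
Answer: 4180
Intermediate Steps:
j(g) = 2*g (j(g) = g*2 = 2*g)
(26512 - 22272) + j(-30) = (26512 - 22272) + 2*(-30) = 4240 - 60 = 4180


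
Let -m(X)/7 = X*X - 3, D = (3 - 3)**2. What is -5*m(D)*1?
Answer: -105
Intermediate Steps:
D = 0 (D = 0**2 = 0)
m(X) = 21 - 7*X**2 (m(X) = -7*(X*X - 3) = -7*(X**2 - 3) = -7*(-3 + X**2) = 21 - 7*X**2)
-5*m(D)*1 = -5*(21 - 7*0**2)*1 = -5*(21 - 7*0)*1 = -5*(21 + 0)*1 = -5*21*1 = -105*1 = -105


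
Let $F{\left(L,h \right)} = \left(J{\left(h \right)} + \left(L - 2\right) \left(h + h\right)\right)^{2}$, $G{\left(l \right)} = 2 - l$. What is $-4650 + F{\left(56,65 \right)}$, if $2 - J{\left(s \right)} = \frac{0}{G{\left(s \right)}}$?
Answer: $49303834$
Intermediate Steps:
$J{\left(s \right)} = 2$ ($J{\left(s \right)} = 2 - \frac{0}{2 - s} = 2 - 0 = 2 + 0 = 2$)
$F{\left(L,h \right)} = \left(2 + 2 h \left(-2 + L\right)\right)^{2}$ ($F{\left(L,h \right)} = \left(2 + \left(L - 2\right) \left(h + h\right)\right)^{2} = \left(2 + \left(-2 + L\right) 2 h\right)^{2} = \left(2 + 2 h \left(-2 + L\right)\right)^{2}$)
$-4650 + F{\left(56,65 \right)} = -4650 + 4 \left(1 - 130 + 56 \cdot 65\right)^{2} = -4650 + 4 \left(1 - 130 + 3640\right)^{2} = -4650 + 4 \cdot 3511^{2} = -4650 + 4 \cdot 12327121 = -4650 + 49308484 = 49303834$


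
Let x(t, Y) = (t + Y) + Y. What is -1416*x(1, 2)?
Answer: -7080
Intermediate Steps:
x(t, Y) = t + 2*Y (x(t, Y) = (Y + t) + Y = t + 2*Y)
-1416*x(1, 2) = -1416*(1 + 2*2) = -1416*(1 + 4) = -1416*5 = -7080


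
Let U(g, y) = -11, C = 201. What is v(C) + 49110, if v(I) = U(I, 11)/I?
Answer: 9871099/201 ≈ 49110.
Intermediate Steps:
v(I) = -11/I
v(C) + 49110 = -11/201 + 49110 = 9871099/201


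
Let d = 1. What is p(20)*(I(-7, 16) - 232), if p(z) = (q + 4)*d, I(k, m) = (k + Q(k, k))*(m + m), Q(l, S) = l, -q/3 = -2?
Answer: -6800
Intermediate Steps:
q = 6 (q = -3*(-2) = 6)
I(k, m) = 4*k*m (I(k, m) = (k + k)*(m + m) = (2*k)*(2*m) = 4*k*m)
p(z) = 10 (p(z) = (6 + 4)*1 = 10*1 = 10)
p(20)*(I(-7, 16) - 232) = 10*(4*(-7)*16 - 232) = 10*(-448 - 232) = 10*(-680) = -6800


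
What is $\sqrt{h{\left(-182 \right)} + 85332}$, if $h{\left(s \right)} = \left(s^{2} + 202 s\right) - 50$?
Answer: $\sqrt{81642} \approx 285.73$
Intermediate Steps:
$h{\left(s \right)} = -50 + s^{2} + 202 s$
$\sqrt{h{\left(-182 \right)} + 85332} = \sqrt{\left(-50 + \left(-182\right)^{2} + 202 \left(-182\right)\right) + 85332} = \sqrt{\left(-50 + 33124 - 36764\right) + 85332} = \sqrt{-3690 + 85332} = \sqrt{81642}$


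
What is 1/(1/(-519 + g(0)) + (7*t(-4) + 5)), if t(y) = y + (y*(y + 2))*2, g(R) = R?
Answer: 519/46190 ≈ 0.011236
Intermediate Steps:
t(y) = y + 2*y*(2 + y) (t(y) = y + (y*(2 + y))*2 = y + 2*y*(2 + y))
1/(1/(-519 + g(0)) + (7*t(-4) + 5)) = 1/(1/(-519 + 0) + (7*(-4*(5 + 2*(-4))) + 5)) = 1/(1/(-519) + (7*(-4*(5 - 8)) + 5)) = 1/(-1/519 + (7*(-4*(-3)) + 5)) = 1/(-1/519 + (7*12 + 5)) = 1/(-1/519 + (84 + 5)) = 1/(-1/519 + 89) = 1/(46190/519) = 519/46190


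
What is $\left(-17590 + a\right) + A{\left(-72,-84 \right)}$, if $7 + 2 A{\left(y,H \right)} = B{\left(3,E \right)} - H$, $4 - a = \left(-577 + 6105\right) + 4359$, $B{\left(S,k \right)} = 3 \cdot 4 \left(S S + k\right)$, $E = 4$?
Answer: $- \frac{54713}{2} \approx -27357.0$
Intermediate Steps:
$B{\left(S,k \right)} = 12 k + 12 S^{2}$ ($B{\left(S,k \right)} = 12 \left(S^{2} + k\right) = 12 \left(k + S^{2}\right) = 12 k + 12 S^{2}$)
$a = -9883$ ($a = 4 - \left(\left(-577 + 6105\right) + 4359\right) = 4 - \left(5528 + 4359\right) = 4 - 9887 = -9883$)
$A{\left(y,H \right)} = \frac{149}{2} - \frac{H}{2}$ ($A{\left(y,H \right)} = - \frac{7}{2} + \frac{\left(12 \cdot 4 + 12 \cdot 3^{2}\right) - H}{2} = - \frac{7}{2} + \frac{\left(48 + 12 \cdot 9\right) - H}{2} = - \frac{7}{2} + \frac{\left(48 + 108\right) - H}{2} = - \frac{7}{2} + \frac{156 - H}{2} = - \frac{7}{2} - \left(-78 + \frac{H}{2}\right) = \frac{149}{2} - \frac{H}{2}$)
$\left(-17590 + a\right) + A{\left(-72,-84 \right)} = \left(-17590 - 9883\right) + \left(\frac{149}{2} - -42\right) = -27473 + \left(\frac{149}{2} + 42\right) = -27473 + \frac{233}{2} = - \frac{54713}{2}$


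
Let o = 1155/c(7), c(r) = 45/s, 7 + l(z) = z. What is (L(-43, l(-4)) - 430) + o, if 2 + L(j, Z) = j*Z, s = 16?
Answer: 1355/3 ≈ 451.67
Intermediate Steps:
l(z) = -7 + z
L(j, Z) = -2 + Z*j (L(j, Z) = -2 + j*Z = -2 + Z*j)
c(r) = 45/16
o = 1232/3 (o = 1155/(45/16) = 1155*(16/45) = 1232/3 ≈ 410.67)
(L(-43, l(-4)) - 430) + o = ((-2 + (-7 - 4)*(-43)) - 430) + 1232/3 = ((-2 - 11*(-43)) - 430) + 1232/3 = ((-2 + 473) - 430) + 1232/3 = (471 - 430) + 1232/3 = 41 + 1232/3 = 1355/3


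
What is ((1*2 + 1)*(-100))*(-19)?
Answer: 5700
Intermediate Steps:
((1*2 + 1)*(-100))*(-19) = ((2 + 1)*(-100))*(-19) = (3*(-100))*(-19) = -300*(-19) = 5700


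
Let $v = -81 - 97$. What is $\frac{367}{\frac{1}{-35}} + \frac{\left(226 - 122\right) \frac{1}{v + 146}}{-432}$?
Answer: $- \frac{22196147}{1728} \approx -12845.0$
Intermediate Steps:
$v = -178$ ($v = -81 - 97 = -178$)
$\frac{367}{\frac{1}{-35}} + \frac{\left(226 - 122\right) \frac{1}{v + 146}}{-432} = \frac{367}{\frac{1}{-35}} + \frac{\left(226 - 122\right) \frac{1}{-178 + 146}}{-432} = \frac{367}{- \frac{1}{35}} + \frac{104}{-32} \left(- \frac{1}{432}\right) = 367 \left(-35\right) + 104 \left(- \frac{1}{32}\right) \left(- \frac{1}{432}\right) = -12845 - - \frac{13}{1728} = -12845 + \frac{13}{1728} = - \frac{22196147}{1728}$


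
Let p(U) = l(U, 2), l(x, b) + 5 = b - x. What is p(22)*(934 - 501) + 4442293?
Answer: 4431468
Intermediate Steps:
l(x, b) = -5 + b - x (l(x, b) = -5 + (b - x) = -5 + b - x)
p(U) = -3 - U (p(U) = -5 + 2 - U = -3 - U)
p(22)*(934 - 501) + 4442293 = (-3 - 1*22)*(934 - 501) + 4442293 = (-3 - 22)*433 + 4442293 = -25*433 + 4442293 = -10825 + 4442293 = 4431468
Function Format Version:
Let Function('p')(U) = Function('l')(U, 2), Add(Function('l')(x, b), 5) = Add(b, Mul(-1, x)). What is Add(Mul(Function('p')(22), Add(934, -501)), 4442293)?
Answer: 4431468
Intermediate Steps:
Function('l')(x, b) = Add(-5, b, Mul(-1, x)) (Function('l')(x, b) = Add(-5, Add(b, Mul(-1, x))) = Add(-5, b, Mul(-1, x)))
Function('p')(U) = Add(-3, Mul(-1, U)) (Function('p')(U) = Add(-5, 2, Mul(-1, U)) = Add(-3, Mul(-1, U)))
Add(Mul(Function('p')(22), Add(934, -501)), 4442293) = Add(Mul(Add(-3, Mul(-1, 22)), Add(934, -501)), 4442293) = Add(Mul(Add(-3, -22), 433), 4442293) = Add(Mul(-25, 433), 4442293) = Add(-10825, 4442293) = 4431468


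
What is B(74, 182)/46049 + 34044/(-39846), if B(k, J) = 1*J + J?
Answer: -258864702/305811409 ≈ -0.84649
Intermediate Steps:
B(k, J) = 2*J (B(k, J) = J + J = 2*J)
B(74, 182)/46049 + 34044/(-39846) = (2*182)/46049 + 34044/(-39846) = 364*(1/46049) + 34044*(-1/39846) = 364/46049 - 5674/6641 = -258864702/305811409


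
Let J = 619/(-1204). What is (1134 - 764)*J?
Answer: -114515/602 ≈ -190.22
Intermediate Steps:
J = -619/1204 (J = 619*(-1/1204) = -619/1204 ≈ -0.51412)
(1134 - 764)*J = (1134 - 764)*(-619/1204) = 370*(-619/1204) = -114515/602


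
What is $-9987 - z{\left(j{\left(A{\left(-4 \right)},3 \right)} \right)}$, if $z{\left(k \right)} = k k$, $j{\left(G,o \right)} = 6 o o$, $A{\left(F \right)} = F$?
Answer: $-12903$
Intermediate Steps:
$j{\left(G,o \right)} = 6 o^{2}$
$z{\left(k \right)} = k^{2}$
$-9987 - z{\left(j{\left(A{\left(-4 \right)},3 \right)} \right)} = -9987 - \left(6 \cdot 3^{2}\right)^{2} = -9987 - \left(6 \cdot 9\right)^{2} = -9987 - 54^{2} = -9987 - 2916 = -12903$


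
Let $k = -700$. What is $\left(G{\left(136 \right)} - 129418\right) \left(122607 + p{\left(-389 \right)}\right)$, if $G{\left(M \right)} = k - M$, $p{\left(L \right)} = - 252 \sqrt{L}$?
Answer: $-15970052178 + 32824008 i \sqrt{389} \approx -1.597 \cdot 10^{10} + 6.4739 \cdot 10^{8} i$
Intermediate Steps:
$G{\left(M \right)} = -700 - M$
$\left(G{\left(136 \right)} - 129418\right) \left(122607 + p{\left(-389 \right)}\right) = \left(\left(-700 - 136\right) - 129418\right) \left(122607 - 252 \sqrt{-389}\right) = \left(\left(-700 - 136\right) - 129418\right) \left(122607 - 252 i \sqrt{389}\right) = \left(-836 - 129418\right) \left(122607 - 252 i \sqrt{389}\right) = - 130254 \left(122607 - 252 i \sqrt{389}\right) = -15970052178 + 32824008 i \sqrt{389}$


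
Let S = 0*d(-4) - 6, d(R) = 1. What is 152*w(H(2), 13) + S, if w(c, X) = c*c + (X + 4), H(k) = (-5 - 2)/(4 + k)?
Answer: 25064/9 ≈ 2784.9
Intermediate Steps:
H(k) = -7/(4 + k)
w(c, X) = 4 + X + c**2 (w(c, X) = c**2 + (4 + X) = 4 + X + c**2)
S = -6 (S = 0*1 - 6 = 0 - 6 = -6)
152*w(H(2), 13) + S = 152*(4 + 13 + (-7/(4 + 2))**2) - 6 = 152*(4 + 13 + (-7/6)**2) - 6 = 152*(4 + 13 + 49/36) - 6 = 152*(661/36) - 6 = 25118/9 - 6 = 25064/9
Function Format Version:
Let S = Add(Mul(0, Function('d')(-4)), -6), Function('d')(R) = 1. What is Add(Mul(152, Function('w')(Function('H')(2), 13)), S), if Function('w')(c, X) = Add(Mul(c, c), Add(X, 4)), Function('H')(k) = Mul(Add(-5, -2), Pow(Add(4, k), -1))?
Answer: Rational(25064, 9) ≈ 2784.9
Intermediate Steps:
Function('H')(k) = Mul(-7, Pow(Add(4, k), -1))
Function('w')(c, X) = Add(4, X, Pow(c, 2)) (Function('w')(c, X) = Add(Pow(c, 2), Add(4, X)) = Add(4, X, Pow(c, 2)))
S = -6 (S = Add(Mul(0, 1), -6) = Add(0, -6) = -6)
Add(Mul(152, Function('w')(Function('H')(2), 13)), S) = Add(Mul(152, Add(4, 13, Pow(Mul(-7, Pow(Add(4, 2), -1)), 2))), -6) = Add(Mul(152, Add(4, 13, Pow(Mul(-7, Pow(6, -1)), 2))), -6) = Add(Mul(152, Add(4, 13, Pow(Mul(-7, Rational(1, 6)), 2))), -6) = Add(Mul(152, Add(4, 13, Pow(Rational(-7, 6), 2))), -6) = Add(Mul(152, Add(4, 13, Rational(49, 36))), -6) = Add(Mul(152, Rational(661, 36)), -6) = Add(Rational(25118, 9), -6) = Rational(25064, 9)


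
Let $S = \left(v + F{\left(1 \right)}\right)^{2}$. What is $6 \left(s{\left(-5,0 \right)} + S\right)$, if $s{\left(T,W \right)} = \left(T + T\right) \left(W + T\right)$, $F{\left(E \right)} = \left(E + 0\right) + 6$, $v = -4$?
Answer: $354$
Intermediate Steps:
$F{\left(E \right)} = 6 + E$ ($F{\left(E \right)} = E + 6 = 6 + E$)
$s{\left(T,W \right)} = 2 T \left(T + W\right)$
$S = 9$ ($S = \left(-4 + \left(6 + 1\right)\right)^{2} = \left(-4 + 7\right)^{2} = 3^{2} = 9$)
$6 \left(s{\left(-5,0 \right)} + S\right) = 6 \left(2 \left(-5\right) \left(-5 + 0\right) + 9\right) = 6 \left(2 \left(-5\right) \left(-5\right) + 9\right) = 6 \left(50 + 9\right) = 6 \cdot 59 = 354$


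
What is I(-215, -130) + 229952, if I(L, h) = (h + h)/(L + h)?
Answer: 15866740/69 ≈ 2.2995e+5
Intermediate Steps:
I(L, h) = 2*h/(L + h) (I(L, h) = (2*h)/(L + h) = 2*h/(L + h))
I(-215, -130) + 229952 = 2*(-130)/(-215 - 130) + 229952 = 2*(-130)/(-345) + 229952 = 2*(-130)*(-1/345) + 229952 = 52/69 + 229952 = 15866740/69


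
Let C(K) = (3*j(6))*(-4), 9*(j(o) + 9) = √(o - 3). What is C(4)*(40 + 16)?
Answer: 6048 - 224*√3/3 ≈ 5918.7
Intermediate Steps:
j(o) = -9 + √(-3 + o)/9 (j(o) = -9 + √(o - 3)/9 = -9 + √(-3 + o)/9)
C(K) = 108 - 4*√3/3 (C(K) = (3*(-9 + √(-3 + 6)/9))*(-4) = (3*(-9 + √3/9))*(-4) = (-27 + √3/3)*(-4) = 108 - 4*√3/3)
C(4)*(40 + 16) = (108 - 4*√3/3)*(40 + 16) = (108 - 4*√3/3)*56 = 6048 - 224*√3/3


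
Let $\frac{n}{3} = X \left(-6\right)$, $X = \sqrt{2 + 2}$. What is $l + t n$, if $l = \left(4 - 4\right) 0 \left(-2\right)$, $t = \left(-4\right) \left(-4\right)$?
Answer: $-576$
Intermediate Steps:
$t = 16$
$X = 2$ ($X = \sqrt{4} = 2$)
$n = -36$ ($n = 3 \cdot 2 \left(-6\right) = 3 \left(-12\right) = -36$)
$l = 0$ ($l = \left(4 - 4\right) 0 \left(-2\right) = 0 \cdot 0 \left(-2\right) = 0 \left(-2\right) = 0$)
$l + t n = 0 + 16 \left(-36\right) = 0 - 576 = -576$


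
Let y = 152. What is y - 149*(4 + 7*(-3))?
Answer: 2685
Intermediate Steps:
y - 149*(4 + 7*(-3)) = 152 - 149*(4 + 7*(-3)) = 152 - 149*(4 - 21) = 152 - 149*(-17) = 152 + 2533 = 2685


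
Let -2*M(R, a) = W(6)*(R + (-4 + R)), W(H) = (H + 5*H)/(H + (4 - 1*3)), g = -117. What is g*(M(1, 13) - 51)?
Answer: 37557/7 ≈ 5365.3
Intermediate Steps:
W(H) = 6*H/(1 + H) (W(H) = (6*H)/(H + (4 - 3)) = (6*H)/(H + 1) = (6*H)/(1 + H) = 6*H/(1 + H))
M(R, a) = 72/7 - 36*R/7 (M(R, a) = -6*6/(1 + 6)*(R + (-4 + R))/2 = -6*6/7*(-4 + 2*R)/2 = -6*6*(1/7)*(-4 + 2*R)/2 = -18*(-4 + 2*R)/7 = -(-144/7 + 72*R/7)/2 = 72/7 - 36*R/7)
g*(M(1, 13) - 51) = -117*((72/7 - 36/7*1) - 51) = -117*((72/7 - 36/7) - 51) = -117*(36/7 - 51) = -117*(-321/7) = 37557/7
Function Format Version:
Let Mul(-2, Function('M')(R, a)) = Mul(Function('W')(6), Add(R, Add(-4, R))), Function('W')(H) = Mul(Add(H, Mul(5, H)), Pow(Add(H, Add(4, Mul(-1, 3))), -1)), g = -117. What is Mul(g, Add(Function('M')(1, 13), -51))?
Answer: Rational(37557, 7) ≈ 5365.3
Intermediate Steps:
Function('W')(H) = Mul(6, H, Pow(Add(1, H), -1)) (Function('W')(H) = Mul(Mul(6, H), Pow(Add(H, Add(4, -3)), -1)) = Mul(Mul(6, H), Pow(Add(H, 1), -1)) = Mul(Mul(6, H), Pow(Add(1, H), -1)) = Mul(6, H, Pow(Add(1, H), -1)))
Function('M')(R, a) = Add(Rational(72, 7), Mul(Rational(-36, 7), R)) (Function('M')(R, a) = Mul(Rational(-1, 2), Mul(Mul(6, 6, Pow(Add(1, 6), -1)), Add(R, Add(-4, R)))) = Mul(Rational(-1, 2), Mul(Mul(6, 6, Pow(7, -1)), Add(-4, Mul(2, R)))) = Mul(Rational(-1, 2), Mul(Mul(6, 6, Rational(1, 7)), Add(-4, Mul(2, R)))) = Mul(Rational(-1, 2), Mul(Rational(36, 7), Add(-4, Mul(2, R)))) = Mul(Rational(-1, 2), Add(Rational(-144, 7), Mul(Rational(72, 7), R))) = Add(Rational(72, 7), Mul(Rational(-36, 7), R)))
Mul(g, Add(Function('M')(1, 13), -51)) = Mul(-117, Add(Add(Rational(72, 7), Mul(Rational(-36, 7), 1)), -51)) = Mul(-117, Add(Add(Rational(72, 7), Rational(-36, 7)), -51)) = Mul(-117, Add(Rational(36, 7), -51)) = Mul(-117, Rational(-321, 7)) = Rational(37557, 7)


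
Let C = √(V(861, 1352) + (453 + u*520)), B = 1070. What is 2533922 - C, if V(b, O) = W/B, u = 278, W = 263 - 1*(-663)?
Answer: 2533922 - √41506593630/535 ≈ 2.5335e+6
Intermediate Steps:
W = 926 (W = 263 + 663 = 926)
V(b, O) = 463/535 (V(b, O) = 926/1070 = 926*(1/1070) = 463/535)
C = √41506593630/535 (C = √(463/535 + (453 + 278*520)) = √(463/535 + (453 + 144560)) = √(463/535 + 145013) = √(77582418/535) = √41506593630/535 ≈ 380.81)
2533922 - C = 2533922 - √41506593630/535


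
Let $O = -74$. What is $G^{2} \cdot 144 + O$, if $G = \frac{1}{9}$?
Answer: $- \frac{650}{9} \approx -72.222$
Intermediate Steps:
$G = \frac{1}{9} \approx 0.11111$
$G^{2} \cdot 144 + O = \left(\frac{1}{9}\right)^{2} \cdot 144 - 74 = \frac{1}{81} \cdot 144 - 74 = \frac{16}{9} - 74 = - \frac{650}{9}$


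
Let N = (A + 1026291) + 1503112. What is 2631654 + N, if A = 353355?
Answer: 5514412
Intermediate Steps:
N = 2882758 (N = (353355 + 1026291) + 1503112 = 1379646 + 1503112 = 2882758)
2631654 + N = 2631654 + 2882758 = 5514412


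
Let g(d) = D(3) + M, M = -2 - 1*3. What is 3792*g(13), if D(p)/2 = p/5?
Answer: -72048/5 ≈ -14410.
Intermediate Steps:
D(p) = 2*p/5 (D(p) = 2*(p/5) = 2*p/5)
M = -5 (M = -2 - 3 = -5)
g(d) = -19/5 (g(d) = (2/5)*3 - 5 = 6/5 - 5 = -19/5)
3792*g(13) = 3792*(-19/5) = -72048/5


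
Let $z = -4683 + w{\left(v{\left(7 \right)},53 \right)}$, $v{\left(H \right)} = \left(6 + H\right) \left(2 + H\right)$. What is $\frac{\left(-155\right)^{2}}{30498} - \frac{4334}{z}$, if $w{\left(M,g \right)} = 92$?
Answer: $\frac{242477107}{140016318} \approx 1.7318$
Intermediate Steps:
$v{\left(H \right)} = \left(2 + H\right) \left(6 + H\right)$
$z = -4591$ ($z = -4683 + 92 = -4591$)
$\frac{\left(-155\right)^{2}}{30498} - \frac{4334}{z} = \frac{\left(-155\right)^{2}}{30498} - \frac{4334}{-4591} = 24025 \cdot \frac{1}{30498} - - \frac{4334}{4591} = \frac{24025}{30498} + \frac{4334}{4591} = \frac{242477107}{140016318}$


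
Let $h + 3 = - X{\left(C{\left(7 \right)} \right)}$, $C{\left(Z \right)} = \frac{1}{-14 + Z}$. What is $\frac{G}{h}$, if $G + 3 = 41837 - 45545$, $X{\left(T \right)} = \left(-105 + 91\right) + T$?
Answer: $- \frac{8659}{26} \approx -333.04$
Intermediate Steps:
$X{\left(T \right)} = -14 + T$
$G = -3711$ ($G = -3 + \left(41837 - 45545\right) = -3 - 3708 = -3711$)
$h = \frac{78}{7}$ ($h = -3 - \left(-14 + \frac{1}{-14 + 7}\right) = -3 - \left(-14 + \frac{1}{-7}\right) = -3 - \left(-14 - \frac{1}{7}\right) = -3 - - \frac{99}{7} = -3 + \frac{99}{7} = \frac{78}{7} \approx 11.143$)
$\frac{G}{h} = - \frac{3711}{\frac{78}{7}} = \left(-3711\right) \frac{7}{78} = - \frac{8659}{26}$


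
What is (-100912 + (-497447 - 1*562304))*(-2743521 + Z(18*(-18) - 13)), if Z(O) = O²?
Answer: 3052487978176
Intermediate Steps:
(-100912 + (-497447 - 1*562304))*(-2743521 + Z(18*(-18) - 13)) = (-100912 + (-497447 - 1*562304))*(-2743521 + (18*(-18) - 13)²) = (-100912 + (-497447 - 562304))*(-2743521 + (-324 - 13)²) = (-100912 - 1059751)*(-2743521 + (-337)²) = -1160663*(-2743521 + 113569) = -1160663*(-2629952) = 3052487978176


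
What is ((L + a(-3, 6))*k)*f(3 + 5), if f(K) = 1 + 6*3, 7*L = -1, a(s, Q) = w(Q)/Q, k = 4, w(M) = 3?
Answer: 190/7 ≈ 27.143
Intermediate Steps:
a(s, Q) = 3/Q
L = -⅐ (L = (⅐)*(-1) = -⅐ ≈ -0.14286)
f(K) = 19 (f(K) = 1 + 18 = 19)
((L + a(-3, 6))*k)*f(3 + 5) = ((-⅐ + 3/6)*4)*19 = ((-⅐ + 3*(⅙))*4)*19 = ((-⅐ + ½)*4)*19 = ((5/14)*4)*19 = (10/7)*19 = 190/7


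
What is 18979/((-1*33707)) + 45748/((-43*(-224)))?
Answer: 339805527/81166456 ≈ 4.1865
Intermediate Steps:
18979/((-1*33707)) + 45748/((-43*(-224))) = 18979/(-33707) + 45748/9632 = 18979*(-1/33707) + 45748*(1/9632) = -18979/33707 + 11437/2408 = 339805527/81166456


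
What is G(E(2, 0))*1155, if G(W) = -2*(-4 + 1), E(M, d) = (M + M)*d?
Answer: 6930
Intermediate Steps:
E(M, d) = 2*M*d (E(M, d) = (2*M)*d = 2*M*d)
G(W) = 6 (G(W) = -2*(-3) = 6)
G(E(2, 0))*1155 = 6*1155 = 6930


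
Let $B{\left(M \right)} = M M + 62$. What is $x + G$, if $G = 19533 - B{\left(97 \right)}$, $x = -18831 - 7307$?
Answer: $-16076$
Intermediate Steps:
$B{\left(M \right)} = 62 + M^{2}$ ($B{\left(M \right)} = M^{2} + 62 = 62 + M^{2}$)
$x = -26138$
$G = 10062$ ($G = 19533 - \left(62 + 97^{2}\right) = 19533 - \left(62 + 9409\right) = 19533 - 9471 = 10062$)
$x + G = -26138 + 10062 = -16076$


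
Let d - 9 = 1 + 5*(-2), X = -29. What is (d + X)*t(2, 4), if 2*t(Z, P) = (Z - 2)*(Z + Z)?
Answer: 0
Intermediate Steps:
d = 0 (d = 9 + (1 + 5*(-2)) = 9 + (1 - 10) = 9 - 9 = 0)
t(Z, P) = Z*(-2 + Z) (t(Z, P) = ((Z - 2)*(Z + Z))/2 = ((-2 + Z)*(2*Z))/2 = (2*Z*(-2 + Z))/2 = Z*(-2 + Z))
(d + X)*t(2, 4) = (0 - 29)*(2*(-2 + 2)) = -58*0 = -29*0 = 0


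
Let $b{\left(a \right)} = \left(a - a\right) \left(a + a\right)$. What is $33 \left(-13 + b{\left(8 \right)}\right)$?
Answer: $-429$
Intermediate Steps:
$b{\left(a \right)} = 0$ ($b{\left(a \right)} = 0 \cdot 2 a = 0$)
$33 \left(-13 + b{\left(8 \right)}\right) = 33 \left(-13 + 0\right) = 33 \left(-13\right) = -429$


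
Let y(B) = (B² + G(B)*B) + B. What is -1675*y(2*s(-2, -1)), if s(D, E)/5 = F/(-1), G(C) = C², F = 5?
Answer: 205271250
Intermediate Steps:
s(D, E) = -25 (s(D, E) = 5*(5/(-1)) = 5*(5*(-1)) = 5*(-5) = -25)
y(B) = B + B² + B³ (y(B) = (B² + B²*B) + B = (B² + B³) + B = B + B² + B³)
-1675*y(2*s(-2, -1)) = -1675*2*(-25)*(1 + 2*(-25) + (2*(-25))²) = -(-83750)*(1 - 50 + (-50)²) = -(-83750)*(1 - 50 + 2500) = -(-83750)*2451 = -1675*(-122550) = 205271250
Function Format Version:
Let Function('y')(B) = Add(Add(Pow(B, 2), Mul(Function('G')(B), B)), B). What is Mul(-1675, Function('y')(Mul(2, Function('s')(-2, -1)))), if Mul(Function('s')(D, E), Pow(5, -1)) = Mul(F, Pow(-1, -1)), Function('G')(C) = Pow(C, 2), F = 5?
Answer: 205271250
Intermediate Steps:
Function('s')(D, E) = -25 (Function('s')(D, E) = Mul(5, Mul(5, Pow(-1, -1))) = Mul(5, Mul(5, -1)) = Mul(5, -5) = -25)
Function('y')(B) = Add(B, Pow(B, 2), Pow(B, 3)) (Function('y')(B) = Add(Add(Pow(B, 2), Mul(Pow(B, 2), B)), B) = Add(Add(Pow(B, 2), Pow(B, 3)), B) = Add(B, Pow(B, 2), Pow(B, 3)))
Mul(-1675, Function('y')(Mul(2, Function('s')(-2, -1)))) = Mul(-1675, Mul(Mul(2, -25), Add(1, Mul(2, -25), Pow(Mul(2, -25), 2)))) = Mul(-1675, Mul(-50, Add(1, -50, Pow(-50, 2)))) = Mul(-1675, Mul(-50, Add(1, -50, 2500))) = Mul(-1675, Mul(-50, 2451)) = Mul(-1675, -122550) = 205271250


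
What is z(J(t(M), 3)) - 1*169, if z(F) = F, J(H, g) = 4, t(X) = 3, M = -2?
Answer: -165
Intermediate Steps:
z(J(t(M), 3)) - 1*169 = 4 - 1*169 = 4 - 169 = -165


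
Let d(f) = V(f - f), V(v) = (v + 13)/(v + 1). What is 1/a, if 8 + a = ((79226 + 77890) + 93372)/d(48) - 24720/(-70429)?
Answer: 915577/17634616096 ≈ 5.1919e-5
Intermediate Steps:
V(v) = (13 + v)/(1 + v)
d(f) = 13 (d(f) = (13 + (f - f))/(1 + (f - f)) = (13 + 0)/(1 + 0) = 13/1 = 1*13 = 13)
a = 17634616096/915577 (a = -8 + (((79226 + 77890) + 93372)/13 - 24720/(-70429)) = -8 + ((157116 + 93372)*(1/13) - 24720*(-1/70429)) = -8 + (250488*(1/13) + 24720/70429) = -8 + (250488/13 + 24720/70429) = -8 + 17641940712/915577 = 17634616096/915577 ≈ 19261.)
1/a = 1/(17634616096/915577) = 915577/17634616096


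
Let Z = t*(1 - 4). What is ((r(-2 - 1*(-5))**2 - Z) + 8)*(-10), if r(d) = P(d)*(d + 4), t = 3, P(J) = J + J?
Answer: -17810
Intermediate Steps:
P(J) = 2*J
Z = -9 (Z = 3*(1 - 4) = 3*(-3) = -9)
r(d) = 2*d*(4 + d) (r(d) = (2*d)*(d + 4) = (2*d)*(4 + d) = 2*d*(4 + d))
((r(-2 - 1*(-5))**2 - Z) + 8)*(-10) = (((2*(-2 - 1*(-5))*(4 + (-2 - 1*(-5))))**2 - 1*(-9)) + 8)*(-10) = (((2*(-2 + 5)*(4 + (-2 + 5)))**2 + 9) + 8)*(-10) = (((2*3*(4 + 3))**2 + 9) + 8)*(-10) = (((2*3*7)**2 + 9) + 8)*(-10) = ((42**2 + 9) + 8)*(-10) = ((1764 + 9) + 8)*(-10) = (1773 + 8)*(-10) = 1781*(-10) = -17810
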